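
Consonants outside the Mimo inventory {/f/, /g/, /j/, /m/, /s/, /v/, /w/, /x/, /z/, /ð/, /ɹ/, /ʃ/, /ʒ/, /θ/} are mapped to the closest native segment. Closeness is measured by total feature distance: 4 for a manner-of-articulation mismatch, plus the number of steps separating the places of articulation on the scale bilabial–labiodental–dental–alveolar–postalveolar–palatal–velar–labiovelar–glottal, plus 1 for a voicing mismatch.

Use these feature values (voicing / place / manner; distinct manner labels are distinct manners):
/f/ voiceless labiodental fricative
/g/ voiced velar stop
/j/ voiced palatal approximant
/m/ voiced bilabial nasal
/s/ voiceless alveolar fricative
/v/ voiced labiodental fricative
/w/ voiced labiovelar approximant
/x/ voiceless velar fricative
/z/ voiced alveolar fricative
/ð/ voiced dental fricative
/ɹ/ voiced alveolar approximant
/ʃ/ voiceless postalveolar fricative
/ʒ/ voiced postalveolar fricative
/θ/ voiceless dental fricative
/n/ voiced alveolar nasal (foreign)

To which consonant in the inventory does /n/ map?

m

/m/ is closest: same manner (nasal), place distance 3 (alveolar→bilabial), same voicing; total 3. Next closest is /z/ at distance 4.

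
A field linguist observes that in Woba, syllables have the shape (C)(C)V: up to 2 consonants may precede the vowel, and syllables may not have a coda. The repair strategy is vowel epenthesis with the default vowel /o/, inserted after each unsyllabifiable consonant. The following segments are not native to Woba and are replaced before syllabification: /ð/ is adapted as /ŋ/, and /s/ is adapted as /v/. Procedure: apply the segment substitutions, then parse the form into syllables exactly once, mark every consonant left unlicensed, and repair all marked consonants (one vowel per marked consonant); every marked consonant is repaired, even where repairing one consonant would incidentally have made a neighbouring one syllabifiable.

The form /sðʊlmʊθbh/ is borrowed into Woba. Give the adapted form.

Substitution: /s/ → /v/, /ð/ → /ŋ/, giving /vŋʊlmʊθbh/.
The consonants /θ/, /b/, /h/ cannot be parsed into a legal (C)(C)V syllable (no codas are permitted; onsets may contain at most 2 consonants).
Inserting the epenthetic vowel yields /θ/ → /θo/, /b/ → /bo/, /h/ → /ho/.

vŋʊlmʊθoboho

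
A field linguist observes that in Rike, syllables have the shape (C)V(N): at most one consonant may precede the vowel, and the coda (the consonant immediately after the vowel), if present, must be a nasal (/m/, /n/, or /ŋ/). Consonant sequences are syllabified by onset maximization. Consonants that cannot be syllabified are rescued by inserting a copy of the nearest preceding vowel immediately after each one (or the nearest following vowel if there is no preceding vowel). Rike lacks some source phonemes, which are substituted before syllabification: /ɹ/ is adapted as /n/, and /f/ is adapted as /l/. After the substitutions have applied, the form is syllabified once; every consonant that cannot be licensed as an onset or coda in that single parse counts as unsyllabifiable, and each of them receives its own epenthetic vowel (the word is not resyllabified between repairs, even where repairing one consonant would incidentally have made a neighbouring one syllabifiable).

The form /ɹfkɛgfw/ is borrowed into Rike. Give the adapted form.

nɛlɛkɛgɛlɛwɛ

Substitution: /ɹ/ → /n/, /f/ → /l/, giving /nlkɛglw/.
Syllabifying with onset maximization leaves /n/, /l/, /g/, /l/, /w/ stranded (only a nasal (/m/, /n/, or /ŋ/) is licensed in coda position; onsets are limited to one consonant).
Epenthesis after each stranded consonant: /n/ → /nɛ/, /l/ → /lɛ/, /g/ → /gɛ/, /l/ → /lɛ/, /w/ → /wɛ/.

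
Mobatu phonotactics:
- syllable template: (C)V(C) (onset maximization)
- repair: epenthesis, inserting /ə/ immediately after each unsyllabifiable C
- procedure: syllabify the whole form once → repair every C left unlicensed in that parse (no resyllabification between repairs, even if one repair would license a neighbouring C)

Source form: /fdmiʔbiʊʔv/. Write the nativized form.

fədəmiʔbiʊʔvə

Under (C)V(C), the unsyllabifiable consonants are /f/, /d/, /v/ (at most one coda consonant is licensed; onsets are limited to one consonant).
Each unlicensed consonant becomes the onset of a new syllable: /f/ → /fə/, /d/ → /də/, /v/ → /və/.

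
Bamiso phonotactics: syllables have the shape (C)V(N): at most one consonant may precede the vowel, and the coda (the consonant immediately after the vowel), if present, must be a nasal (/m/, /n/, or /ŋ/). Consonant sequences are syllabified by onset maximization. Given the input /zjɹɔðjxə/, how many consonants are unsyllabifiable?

The consonants /z/, /j/, /ð/, /j/ cannot be parsed into a legal (C)V(N) syllable (only a nasal (/m/, /n/, or /ŋ/) is licensed in coda position; onsets are limited to one consonant).

4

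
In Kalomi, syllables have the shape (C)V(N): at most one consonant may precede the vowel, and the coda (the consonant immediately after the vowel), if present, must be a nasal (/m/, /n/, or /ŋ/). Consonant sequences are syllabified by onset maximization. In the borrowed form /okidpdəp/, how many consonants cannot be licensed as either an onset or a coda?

3

Syllabifying with onset maximization leaves /d/, /p/, /p/ stranded (only a nasal (/m/, /n/, or /ŋ/) is licensed in coda position; onsets are limited to one consonant).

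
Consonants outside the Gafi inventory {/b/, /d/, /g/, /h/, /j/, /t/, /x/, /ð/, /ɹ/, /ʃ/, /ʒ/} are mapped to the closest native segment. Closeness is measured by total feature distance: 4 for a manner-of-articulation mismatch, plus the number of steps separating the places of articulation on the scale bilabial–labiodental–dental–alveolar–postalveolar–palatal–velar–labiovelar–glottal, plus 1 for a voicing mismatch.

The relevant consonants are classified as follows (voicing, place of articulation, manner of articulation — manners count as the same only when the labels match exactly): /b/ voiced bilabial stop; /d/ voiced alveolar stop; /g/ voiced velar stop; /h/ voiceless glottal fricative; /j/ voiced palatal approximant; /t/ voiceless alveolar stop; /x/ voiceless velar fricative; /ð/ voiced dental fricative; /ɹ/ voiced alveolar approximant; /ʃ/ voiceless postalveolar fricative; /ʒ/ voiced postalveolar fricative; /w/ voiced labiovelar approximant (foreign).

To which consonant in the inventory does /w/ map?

j

/j/ is closest: same manner (approximant), place distance 2 (labiovelar→palatal), same voicing; total 2. Next closest is /ɹ/ at distance 4.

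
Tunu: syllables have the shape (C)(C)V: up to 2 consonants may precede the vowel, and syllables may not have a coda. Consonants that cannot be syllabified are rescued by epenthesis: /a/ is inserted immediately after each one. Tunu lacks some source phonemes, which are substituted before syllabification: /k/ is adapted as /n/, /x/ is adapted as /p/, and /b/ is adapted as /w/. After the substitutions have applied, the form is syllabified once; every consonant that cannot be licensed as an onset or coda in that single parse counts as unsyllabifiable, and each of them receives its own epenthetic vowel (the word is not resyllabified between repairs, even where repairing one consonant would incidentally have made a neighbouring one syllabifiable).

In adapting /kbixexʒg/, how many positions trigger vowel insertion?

3

After substitution the input is /nwipepʒg/.
The unsyllabifiable consonants are /p/, /ʒ/, /g/; each receives one epenthetic vowel.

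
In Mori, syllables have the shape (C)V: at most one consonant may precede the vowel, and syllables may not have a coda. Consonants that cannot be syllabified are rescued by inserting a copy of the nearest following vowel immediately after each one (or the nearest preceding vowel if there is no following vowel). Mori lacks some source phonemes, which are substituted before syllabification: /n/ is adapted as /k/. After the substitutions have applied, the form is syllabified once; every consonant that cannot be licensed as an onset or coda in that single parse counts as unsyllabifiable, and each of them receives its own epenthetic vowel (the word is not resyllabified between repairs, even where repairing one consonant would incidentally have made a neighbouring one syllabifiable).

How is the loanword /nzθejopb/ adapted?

kezeθejopobo

Substitution: /n/ → /k/, giving /kzθejopb/.
The consonants /k/, /z/, /p/, /b/ cannot be parsed into a legal (C)V syllable (no codas are permitted; onsets are limited to one consonant).
Each unlicensed consonant becomes the onset of a new syllable: /k/ → /ke/, /z/ → /ze/, /p/ → /po/, /b/ → /bo/.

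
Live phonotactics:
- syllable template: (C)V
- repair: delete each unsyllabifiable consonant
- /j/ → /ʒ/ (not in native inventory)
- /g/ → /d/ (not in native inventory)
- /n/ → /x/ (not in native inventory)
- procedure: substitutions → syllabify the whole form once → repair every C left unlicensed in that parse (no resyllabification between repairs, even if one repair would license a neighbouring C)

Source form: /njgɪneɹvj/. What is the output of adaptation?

Substitution: /n/ → /x/, /j/ → /ʒ/, /g/ → /d/, giving /xʒdɪxeɹvʒ/.
The consonants /x/, /ʒ/, /ɹ/, /v/, /ʒ/ cannot be parsed into a legal (C)V syllable (no codas are permitted; onsets are limited to one consonant).
Each unlicensed consonant is deleted: /x/, /ʒ/, /ɹ/, /v/, /ʒ/.

dɪxe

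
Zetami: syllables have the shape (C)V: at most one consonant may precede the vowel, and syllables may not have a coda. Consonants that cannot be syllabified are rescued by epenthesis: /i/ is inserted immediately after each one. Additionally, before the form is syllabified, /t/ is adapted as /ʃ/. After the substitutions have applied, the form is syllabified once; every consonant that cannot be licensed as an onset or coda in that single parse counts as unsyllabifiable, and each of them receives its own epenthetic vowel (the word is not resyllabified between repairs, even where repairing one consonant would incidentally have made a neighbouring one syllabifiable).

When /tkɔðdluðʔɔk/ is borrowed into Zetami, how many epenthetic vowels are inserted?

After substitution the input is /ʃkɔðdluðʔɔk/.
The unsyllabifiable consonants are /ʃ/, /ð/, /d/, /ð/, /k/; each receives one epenthetic vowel.

5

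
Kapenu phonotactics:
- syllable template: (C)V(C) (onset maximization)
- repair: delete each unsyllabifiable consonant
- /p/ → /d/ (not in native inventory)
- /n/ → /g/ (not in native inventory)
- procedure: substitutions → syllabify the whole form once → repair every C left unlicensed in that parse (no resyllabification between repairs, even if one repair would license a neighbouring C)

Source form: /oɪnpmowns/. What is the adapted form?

oɪgmow

Substitution: /n/ → /g/, /p/ → /d/, giving /oɪgdmowgs/.
The consonants /d/, /g/, /s/ cannot be parsed into a legal (C)V(C) syllable (at most one coda consonant is licensed; onsets are limited to one consonant).
Deletion applies to /d/, /g/, /s/.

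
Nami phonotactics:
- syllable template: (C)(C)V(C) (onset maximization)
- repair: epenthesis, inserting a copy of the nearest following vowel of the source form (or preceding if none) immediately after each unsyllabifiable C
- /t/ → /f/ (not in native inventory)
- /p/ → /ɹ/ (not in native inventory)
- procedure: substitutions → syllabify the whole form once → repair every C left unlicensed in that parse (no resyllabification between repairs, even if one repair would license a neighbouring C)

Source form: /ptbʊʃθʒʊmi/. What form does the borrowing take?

ɹʊfbʊʃθʒʊmi

Substitution: /p/ → /ɹ/, /t/ → /f/, giving /ɹfbʊʃθʒʊmi/.
Syllabifying with onset maximization leaves /ɹ/ stranded (at most one coda consonant is licensed; onsets may contain at most 2 consonants).
Inserting the epenthetic vowel yields /ɹ/ → /ɹʊ/.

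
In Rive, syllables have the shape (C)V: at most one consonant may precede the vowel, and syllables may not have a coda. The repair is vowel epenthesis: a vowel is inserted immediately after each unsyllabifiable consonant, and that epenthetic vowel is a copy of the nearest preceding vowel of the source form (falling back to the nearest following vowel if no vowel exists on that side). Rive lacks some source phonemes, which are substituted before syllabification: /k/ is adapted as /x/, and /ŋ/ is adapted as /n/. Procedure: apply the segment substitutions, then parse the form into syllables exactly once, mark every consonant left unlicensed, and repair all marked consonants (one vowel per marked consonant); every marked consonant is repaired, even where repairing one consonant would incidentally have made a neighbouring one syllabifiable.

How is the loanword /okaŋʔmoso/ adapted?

Substitution: /k/ → /x/, /ŋ/ → /n/, giving /oxanʔmoso/.
Under (C)V, the unsyllabifiable consonants are /n/, /ʔ/ (no codas are permitted; onsets are limited to one consonant).
Each unlicensed consonant becomes the onset of a new syllable: /n/ → /na/, /ʔ/ → /ʔa/.

oxanaʔamoso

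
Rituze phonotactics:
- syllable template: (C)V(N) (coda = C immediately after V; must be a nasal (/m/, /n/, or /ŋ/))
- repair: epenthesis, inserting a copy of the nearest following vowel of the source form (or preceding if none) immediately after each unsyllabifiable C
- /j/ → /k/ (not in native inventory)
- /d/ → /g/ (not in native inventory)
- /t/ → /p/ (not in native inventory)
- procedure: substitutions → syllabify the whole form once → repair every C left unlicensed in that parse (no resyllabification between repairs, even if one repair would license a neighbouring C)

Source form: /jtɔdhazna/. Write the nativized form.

Substitution: /j/ → /k/, /t/ → /p/, /d/ → /g/, giving /kpɔghazna/.
Syllabifying with onset maximization leaves /k/, /g/, /z/ stranded (only a nasal (/m/, /n/, or /ŋ/) is licensed in coda position; onsets are limited to one consonant).
Each unlicensed consonant becomes the onset of a new syllable: /k/ → /kɔ/, /g/ → /ga/, /z/ → /za/.

kɔpɔgahazana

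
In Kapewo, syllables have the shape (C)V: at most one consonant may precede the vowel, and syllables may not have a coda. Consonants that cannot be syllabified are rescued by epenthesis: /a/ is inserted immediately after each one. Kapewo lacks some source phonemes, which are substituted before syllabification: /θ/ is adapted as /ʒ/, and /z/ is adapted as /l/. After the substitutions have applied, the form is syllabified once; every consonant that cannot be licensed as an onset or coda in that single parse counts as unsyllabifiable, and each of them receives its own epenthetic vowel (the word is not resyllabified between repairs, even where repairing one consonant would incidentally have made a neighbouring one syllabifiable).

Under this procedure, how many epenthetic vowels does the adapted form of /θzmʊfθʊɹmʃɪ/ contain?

5

After substitution the input is /ʒlmʊfʒʊɹmʃɪ/.
The unsyllabifiable consonants are /ʒ/, /l/, /f/, /ɹ/, /m/; each receives one epenthetic vowel.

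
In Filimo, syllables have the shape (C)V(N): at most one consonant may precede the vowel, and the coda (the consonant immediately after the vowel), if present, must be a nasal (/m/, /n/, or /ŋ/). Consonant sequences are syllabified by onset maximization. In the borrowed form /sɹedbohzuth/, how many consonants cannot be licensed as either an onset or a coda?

5

The consonants /s/, /d/, /h/, /t/, /h/ cannot be parsed into a legal (C)V(N) syllable (only a nasal (/m/, /n/, or /ŋ/) is licensed in coda position; onsets are limited to one consonant).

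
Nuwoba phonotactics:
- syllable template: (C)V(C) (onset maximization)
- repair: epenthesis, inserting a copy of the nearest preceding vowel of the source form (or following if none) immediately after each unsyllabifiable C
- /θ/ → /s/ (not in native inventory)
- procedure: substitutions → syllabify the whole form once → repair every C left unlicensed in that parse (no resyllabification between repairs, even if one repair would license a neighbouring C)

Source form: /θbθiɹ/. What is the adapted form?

sibisiɹ

Substitution: /θ/ → /s/, giving /sbsiɹ/.
Syllabifying with onset maximization leaves /s/, /b/ stranded (at most one coda consonant is licensed; onsets are limited to one consonant).
Each unlicensed consonant becomes the onset of a new syllable: /s/ → /si/, /b/ → /bi/.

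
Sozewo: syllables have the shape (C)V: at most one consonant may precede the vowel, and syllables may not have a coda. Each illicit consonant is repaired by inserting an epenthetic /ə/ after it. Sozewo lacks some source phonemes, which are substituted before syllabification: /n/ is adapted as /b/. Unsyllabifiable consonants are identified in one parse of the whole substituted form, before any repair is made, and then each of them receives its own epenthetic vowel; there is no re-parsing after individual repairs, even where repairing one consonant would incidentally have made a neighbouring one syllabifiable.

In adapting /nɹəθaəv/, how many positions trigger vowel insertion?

After substitution the input is /bɹəθaəv/.
The unsyllabifiable consonants are /b/, /v/; each receives one epenthetic vowel.

2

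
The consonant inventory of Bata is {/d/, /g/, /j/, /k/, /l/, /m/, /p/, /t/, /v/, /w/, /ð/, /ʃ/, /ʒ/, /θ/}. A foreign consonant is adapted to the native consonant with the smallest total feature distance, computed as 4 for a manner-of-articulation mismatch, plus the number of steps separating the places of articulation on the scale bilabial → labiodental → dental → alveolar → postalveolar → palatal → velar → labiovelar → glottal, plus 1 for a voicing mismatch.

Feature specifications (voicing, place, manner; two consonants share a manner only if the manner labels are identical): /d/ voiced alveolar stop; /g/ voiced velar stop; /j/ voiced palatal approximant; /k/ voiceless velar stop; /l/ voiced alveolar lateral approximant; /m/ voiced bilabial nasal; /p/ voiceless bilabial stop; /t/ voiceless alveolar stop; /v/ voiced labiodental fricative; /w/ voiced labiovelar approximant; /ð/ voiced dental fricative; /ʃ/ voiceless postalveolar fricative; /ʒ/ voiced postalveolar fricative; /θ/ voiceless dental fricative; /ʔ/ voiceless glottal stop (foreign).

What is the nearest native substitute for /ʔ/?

/k/ is closest: same manner (stop), place distance 2 (glottal→velar), same voicing; total 2. Next closest is /g/ at distance 3.

k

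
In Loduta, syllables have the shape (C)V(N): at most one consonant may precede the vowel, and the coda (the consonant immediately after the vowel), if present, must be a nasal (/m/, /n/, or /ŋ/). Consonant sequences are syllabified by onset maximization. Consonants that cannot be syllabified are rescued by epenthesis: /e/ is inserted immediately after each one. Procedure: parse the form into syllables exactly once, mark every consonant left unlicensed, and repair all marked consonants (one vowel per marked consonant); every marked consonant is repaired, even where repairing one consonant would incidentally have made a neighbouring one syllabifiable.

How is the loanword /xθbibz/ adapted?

The consonants /x/, /θ/, /b/, /z/ cannot be parsed into a legal (C)V(N) syllable (only a nasal (/m/, /n/, or /ŋ/) is licensed in coda position; onsets are limited to one consonant).
Inserting the epenthetic vowel yields /x/ → /xe/, /θ/ → /θe/, /b/ → /be/, /z/ → /ze/.

xeθebibeze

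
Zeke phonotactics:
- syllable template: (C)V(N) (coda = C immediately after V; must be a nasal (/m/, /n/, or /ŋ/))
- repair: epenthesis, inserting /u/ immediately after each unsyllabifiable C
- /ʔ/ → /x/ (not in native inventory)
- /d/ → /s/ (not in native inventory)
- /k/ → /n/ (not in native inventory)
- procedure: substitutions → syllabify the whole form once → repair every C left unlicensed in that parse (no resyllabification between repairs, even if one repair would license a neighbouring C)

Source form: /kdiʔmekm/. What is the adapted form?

nusixumenmu

Substitution: /k/ → /n/, /d/ → /s/, /ʔ/ → /x/, giving /nsixmenm/.
The consonants /n/, /x/, /m/ cannot be parsed into a legal (C)V(N) syllable (only a nasal (/m/, /n/, or /ŋ/) is licensed in coda position; onsets are limited to one consonant).
Inserting the epenthetic vowel yields /n/ → /nu/, /x/ → /xu/, /m/ → /mu/.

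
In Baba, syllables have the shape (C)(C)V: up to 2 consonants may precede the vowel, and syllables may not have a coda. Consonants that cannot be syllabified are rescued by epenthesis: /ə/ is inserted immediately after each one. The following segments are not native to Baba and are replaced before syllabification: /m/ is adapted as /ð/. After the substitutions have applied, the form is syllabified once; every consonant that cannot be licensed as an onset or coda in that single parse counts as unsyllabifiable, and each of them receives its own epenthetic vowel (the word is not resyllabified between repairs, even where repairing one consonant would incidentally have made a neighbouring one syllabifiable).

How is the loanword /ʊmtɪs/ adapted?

ʊðtɪsə

Substitution: /m/ → /ð/, giving /ʊðtɪs/.
Under (C)(C)V, the unsyllabifiable consonants are /s/ (no codas are permitted; onsets may contain at most 2 consonants).
Epenthesis after each stranded consonant: /s/ → /sə/.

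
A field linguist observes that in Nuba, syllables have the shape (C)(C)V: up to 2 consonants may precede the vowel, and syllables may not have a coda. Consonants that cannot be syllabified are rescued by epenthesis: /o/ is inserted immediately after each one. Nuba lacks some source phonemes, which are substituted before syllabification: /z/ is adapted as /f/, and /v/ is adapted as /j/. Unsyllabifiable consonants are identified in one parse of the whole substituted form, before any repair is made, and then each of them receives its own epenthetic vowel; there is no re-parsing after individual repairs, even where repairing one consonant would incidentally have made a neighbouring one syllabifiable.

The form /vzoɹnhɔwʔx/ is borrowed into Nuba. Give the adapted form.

Substitution: /v/ → /j/, /z/ → /f/, giving /jfoɹnhɔwʔx/.
Syllabifying with onset maximization leaves /ɹ/, /w/, /ʔ/, /x/ stranded (no codas are permitted; onsets may contain at most 2 consonants).
Epenthesis after each stranded consonant: /ɹ/ → /ɹo/, /w/ → /wo/, /ʔ/ → /ʔo/, /x/ → /xo/.

jfoɹonhɔwoʔoxo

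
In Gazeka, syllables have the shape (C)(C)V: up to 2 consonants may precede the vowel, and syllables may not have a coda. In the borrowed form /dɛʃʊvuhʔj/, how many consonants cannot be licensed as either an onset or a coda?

Syllabifying with onset maximization leaves /h/, /ʔ/, /j/ stranded (no codas are permitted; onsets may contain at most 2 consonants).

3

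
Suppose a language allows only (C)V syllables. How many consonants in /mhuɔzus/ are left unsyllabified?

Under (C)V, the unsyllabifiable consonants are /m/, /s/ (no codas are permitted; onsets are limited to one consonant).

2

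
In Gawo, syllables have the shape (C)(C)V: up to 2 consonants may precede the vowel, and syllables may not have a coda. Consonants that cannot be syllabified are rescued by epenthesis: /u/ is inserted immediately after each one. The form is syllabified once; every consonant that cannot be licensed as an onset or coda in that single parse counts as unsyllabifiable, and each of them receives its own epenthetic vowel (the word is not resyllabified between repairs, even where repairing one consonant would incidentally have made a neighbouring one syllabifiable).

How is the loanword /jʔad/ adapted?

jʔadu

Under (C)(C)V, the unsyllabifiable consonants are /d/ (no codas are permitted; onsets may contain at most 2 consonants).
Each unlicensed consonant becomes the onset of a new syllable: /d/ → /du/.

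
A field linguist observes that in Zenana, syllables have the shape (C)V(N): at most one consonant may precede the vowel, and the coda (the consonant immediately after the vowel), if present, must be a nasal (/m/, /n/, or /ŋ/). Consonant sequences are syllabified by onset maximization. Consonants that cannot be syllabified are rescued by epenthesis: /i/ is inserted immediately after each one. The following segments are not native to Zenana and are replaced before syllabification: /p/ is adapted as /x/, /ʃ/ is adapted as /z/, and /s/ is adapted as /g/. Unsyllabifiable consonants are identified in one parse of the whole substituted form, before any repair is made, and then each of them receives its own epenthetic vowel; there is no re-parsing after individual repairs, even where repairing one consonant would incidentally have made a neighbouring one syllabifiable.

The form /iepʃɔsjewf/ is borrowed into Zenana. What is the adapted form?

iexizɔgijewifi

Substitution: /p/ → /x/, /ʃ/ → /z/, /s/ → /g/, giving /iexzɔgjewf/.
Under (C)V(N), the unsyllabifiable consonants are /x/, /g/, /w/, /f/ (only a nasal (/m/, /n/, or /ŋ/) is licensed in coda position; onsets are limited to one consonant).
Inserting the epenthetic vowel yields /x/ → /xi/, /g/ → /gi/, /w/ → /wi/, /f/ → /fi/.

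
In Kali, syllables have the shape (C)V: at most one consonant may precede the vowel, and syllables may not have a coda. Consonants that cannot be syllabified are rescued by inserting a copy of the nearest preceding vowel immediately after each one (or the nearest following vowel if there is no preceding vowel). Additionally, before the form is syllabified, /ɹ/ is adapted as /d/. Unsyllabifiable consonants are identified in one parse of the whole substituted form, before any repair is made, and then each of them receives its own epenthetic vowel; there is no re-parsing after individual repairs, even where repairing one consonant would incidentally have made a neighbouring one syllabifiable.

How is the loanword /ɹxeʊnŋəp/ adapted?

Substitution: /ɹ/ → /d/, giving /dxeʊnŋəp/.
Under (C)V, the unsyllabifiable consonants are /d/, /n/, /p/ (no codas are permitted; onsets are limited to one consonant).
Inserting the epenthetic vowel yields /d/ → /de/, /n/ → /nʊ/, /p/ → /pə/.

dexeʊnʊŋəpə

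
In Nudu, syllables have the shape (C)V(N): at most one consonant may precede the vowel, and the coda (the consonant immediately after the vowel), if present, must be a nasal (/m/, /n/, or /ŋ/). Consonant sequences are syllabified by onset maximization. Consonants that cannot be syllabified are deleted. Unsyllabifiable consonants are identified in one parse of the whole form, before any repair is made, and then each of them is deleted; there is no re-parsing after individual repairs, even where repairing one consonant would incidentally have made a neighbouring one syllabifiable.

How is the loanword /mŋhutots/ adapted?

huto

Syllabifying with onset maximization leaves /m/, /ŋ/, /t/, /s/ stranded (only a nasal (/m/, /n/, or /ŋ/) is licensed in coda position; onsets are limited to one consonant).
Deleting the stranded consonants removes /m/, /ŋ/, /t/, /s/.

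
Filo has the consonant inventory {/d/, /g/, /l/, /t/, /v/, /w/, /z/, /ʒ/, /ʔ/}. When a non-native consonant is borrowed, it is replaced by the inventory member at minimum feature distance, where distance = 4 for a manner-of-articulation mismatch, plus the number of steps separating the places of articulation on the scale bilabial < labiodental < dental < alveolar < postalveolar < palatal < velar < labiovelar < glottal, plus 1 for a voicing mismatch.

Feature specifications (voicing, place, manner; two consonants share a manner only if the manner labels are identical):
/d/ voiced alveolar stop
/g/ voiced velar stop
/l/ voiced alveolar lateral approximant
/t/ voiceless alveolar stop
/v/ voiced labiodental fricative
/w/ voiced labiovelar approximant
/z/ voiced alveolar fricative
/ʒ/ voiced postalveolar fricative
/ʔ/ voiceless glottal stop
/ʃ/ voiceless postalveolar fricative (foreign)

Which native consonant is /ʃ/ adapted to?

ʒ

/ʒ/ is closest: same manner (fricative), place distance 0 (postalveolar→postalveolar), voicing differs (+1); total 1. Next closest is /z/ at distance 2.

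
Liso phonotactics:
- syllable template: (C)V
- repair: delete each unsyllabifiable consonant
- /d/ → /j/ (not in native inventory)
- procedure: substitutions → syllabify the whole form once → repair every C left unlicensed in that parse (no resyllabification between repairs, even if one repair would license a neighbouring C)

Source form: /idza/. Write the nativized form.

Substitution: /d/ → /j/, giving /ijza/.
Syllabifying with onset maximization leaves /j/ stranded (no codas are permitted; onsets are limited to one consonant).
Deletion applies to /j/.

iza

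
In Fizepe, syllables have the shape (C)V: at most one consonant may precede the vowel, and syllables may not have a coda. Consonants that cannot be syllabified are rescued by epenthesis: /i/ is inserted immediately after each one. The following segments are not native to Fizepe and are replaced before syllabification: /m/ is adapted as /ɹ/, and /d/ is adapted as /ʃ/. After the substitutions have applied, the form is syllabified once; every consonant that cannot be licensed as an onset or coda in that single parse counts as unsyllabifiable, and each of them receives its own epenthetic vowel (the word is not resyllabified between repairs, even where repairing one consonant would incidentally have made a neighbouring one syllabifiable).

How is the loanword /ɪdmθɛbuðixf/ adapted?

Substitution: /d/ → /ʃ/, /m/ → /ɹ/, giving /ɪʃɹθɛbuðixf/.
Under (C)V, the unsyllabifiable consonants are /ʃ/, /ɹ/, /x/, /f/ (no codas are permitted; onsets are limited to one consonant).
Inserting the epenthetic vowel yields /ʃ/ → /ʃi/, /ɹ/ → /ɹi/, /x/ → /xi/, /f/ → /fi/.

ɪʃiɹiθɛbuðixifi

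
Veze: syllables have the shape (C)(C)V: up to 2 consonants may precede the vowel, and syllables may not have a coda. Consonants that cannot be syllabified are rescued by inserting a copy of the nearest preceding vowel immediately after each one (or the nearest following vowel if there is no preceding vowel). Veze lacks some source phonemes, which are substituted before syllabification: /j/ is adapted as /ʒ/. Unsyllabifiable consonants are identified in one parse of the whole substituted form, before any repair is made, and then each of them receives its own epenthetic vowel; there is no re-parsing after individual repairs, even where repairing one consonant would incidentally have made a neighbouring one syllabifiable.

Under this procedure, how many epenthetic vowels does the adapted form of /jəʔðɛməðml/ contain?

3

After substitution the input is /ʒəʔðɛməðml/.
The unsyllabifiable consonants are /ð/, /m/, /l/; each receives one epenthetic vowel.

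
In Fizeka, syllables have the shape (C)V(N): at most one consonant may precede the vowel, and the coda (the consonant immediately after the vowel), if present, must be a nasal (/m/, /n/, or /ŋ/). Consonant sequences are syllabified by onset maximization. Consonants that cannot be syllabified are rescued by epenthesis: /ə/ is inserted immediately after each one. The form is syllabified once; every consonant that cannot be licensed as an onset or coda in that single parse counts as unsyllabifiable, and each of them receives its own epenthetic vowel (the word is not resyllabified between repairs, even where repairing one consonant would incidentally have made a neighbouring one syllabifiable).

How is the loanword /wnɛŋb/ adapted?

The consonants /w/, /b/ cannot be parsed into a legal (C)V(N) syllable (only a nasal (/m/, /n/, or /ŋ/) is licensed in coda position; onsets are limited to one consonant).
Epenthesis after each stranded consonant: /w/ → /wə/, /b/ → /bə/.

wənɛŋbə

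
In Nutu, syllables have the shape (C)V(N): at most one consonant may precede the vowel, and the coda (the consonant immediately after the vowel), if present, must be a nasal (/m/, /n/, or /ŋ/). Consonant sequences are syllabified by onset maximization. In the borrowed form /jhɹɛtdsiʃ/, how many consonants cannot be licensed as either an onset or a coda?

5

Syllabifying with onset maximization leaves /j/, /h/, /t/, /d/, /ʃ/ stranded (only a nasal (/m/, /n/, or /ŋ/) is licensed in coda position; onsets are limited to one consonant).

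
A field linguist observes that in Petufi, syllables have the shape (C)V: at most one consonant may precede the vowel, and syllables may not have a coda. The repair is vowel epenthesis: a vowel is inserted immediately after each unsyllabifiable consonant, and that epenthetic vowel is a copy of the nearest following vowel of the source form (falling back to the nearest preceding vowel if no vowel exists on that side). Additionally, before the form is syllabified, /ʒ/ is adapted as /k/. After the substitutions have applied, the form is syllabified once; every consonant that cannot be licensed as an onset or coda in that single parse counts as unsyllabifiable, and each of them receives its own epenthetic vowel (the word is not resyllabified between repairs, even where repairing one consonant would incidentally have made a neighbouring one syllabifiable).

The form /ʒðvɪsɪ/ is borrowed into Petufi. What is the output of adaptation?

Substitution: /ʒ/ → /k/, giving /kðvɪsɪ/.
Under (C)V, the unsyllabifiable consonants are /k/, /ð/ (no codas are permitted; onsets are limited to one consonant).
Epenthesis after each stranded consonant: /k/ → /kɪ/, /ð/ → /ðɪ/.

kɪðɪvɪsɪ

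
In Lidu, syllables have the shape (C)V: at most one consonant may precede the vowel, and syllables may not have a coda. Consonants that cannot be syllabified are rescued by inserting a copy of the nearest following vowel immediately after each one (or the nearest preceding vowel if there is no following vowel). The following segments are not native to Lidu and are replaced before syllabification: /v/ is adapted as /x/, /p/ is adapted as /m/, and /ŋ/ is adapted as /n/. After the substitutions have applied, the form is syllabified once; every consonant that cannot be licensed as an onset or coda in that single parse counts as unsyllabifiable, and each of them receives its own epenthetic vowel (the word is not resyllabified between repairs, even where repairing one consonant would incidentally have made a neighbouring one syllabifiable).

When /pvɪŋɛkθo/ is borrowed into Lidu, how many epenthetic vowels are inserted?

After substitution the input is /mxɪnɛkθo/.
The unsyllabifiable consonants are /m/, /k/; each receives one epenthetic vowel.

2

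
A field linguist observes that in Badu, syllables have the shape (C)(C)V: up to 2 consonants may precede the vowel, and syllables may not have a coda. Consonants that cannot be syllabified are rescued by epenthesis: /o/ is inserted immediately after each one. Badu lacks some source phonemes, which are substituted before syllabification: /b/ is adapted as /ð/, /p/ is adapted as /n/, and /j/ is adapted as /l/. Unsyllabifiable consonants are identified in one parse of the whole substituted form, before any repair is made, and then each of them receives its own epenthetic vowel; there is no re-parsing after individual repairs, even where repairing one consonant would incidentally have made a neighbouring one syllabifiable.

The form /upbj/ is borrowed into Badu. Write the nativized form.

Substitution: /p/ → /n/, /b/ → /ð/, /j/ → /l/, giving /unðl/.
The consonants /n/, /ð/, /l/ cannot be parsed into a legal (C)(C)V syllable (no codas are permitted; onsets may contain at most 2 consonants).
Each unlicensed consonant becomes the onset of a new syllable: /n/ → /no/, /ð/ → /ðo/, /l/ → /lo/.

unoðolo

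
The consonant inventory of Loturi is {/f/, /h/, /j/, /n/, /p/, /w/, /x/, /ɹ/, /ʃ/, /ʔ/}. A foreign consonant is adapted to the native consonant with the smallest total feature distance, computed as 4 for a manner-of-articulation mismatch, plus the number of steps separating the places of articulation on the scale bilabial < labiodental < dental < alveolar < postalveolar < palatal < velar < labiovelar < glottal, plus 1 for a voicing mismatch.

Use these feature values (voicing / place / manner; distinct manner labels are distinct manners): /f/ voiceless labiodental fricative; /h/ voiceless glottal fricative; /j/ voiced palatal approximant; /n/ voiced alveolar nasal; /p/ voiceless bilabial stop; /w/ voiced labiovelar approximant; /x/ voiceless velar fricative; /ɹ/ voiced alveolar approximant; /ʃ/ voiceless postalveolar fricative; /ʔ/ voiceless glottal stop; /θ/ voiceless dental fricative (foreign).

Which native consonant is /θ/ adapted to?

/f/ is closest: same manner (fricative), place distance 1 (dental→labiodental), same voicing; total 1. Next closest is /ʃ/ at distance 2.

f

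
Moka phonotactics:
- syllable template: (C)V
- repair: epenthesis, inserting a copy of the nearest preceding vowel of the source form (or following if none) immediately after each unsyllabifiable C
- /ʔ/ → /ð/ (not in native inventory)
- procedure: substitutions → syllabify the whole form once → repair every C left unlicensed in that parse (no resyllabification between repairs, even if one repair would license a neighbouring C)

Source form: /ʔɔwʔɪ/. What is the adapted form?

Substitution: /ʔ/ → /ð/, giving /ðɔwðɪ/.
The consonants /w/ cannot be parsed into a legal (C)V syllable (no codas are permitted; onsets are limited to one consonant).
Each unlicensed consonant becomes the onset of a new syllable: /w/ → /wɔ/.

ðɔwɔðɪ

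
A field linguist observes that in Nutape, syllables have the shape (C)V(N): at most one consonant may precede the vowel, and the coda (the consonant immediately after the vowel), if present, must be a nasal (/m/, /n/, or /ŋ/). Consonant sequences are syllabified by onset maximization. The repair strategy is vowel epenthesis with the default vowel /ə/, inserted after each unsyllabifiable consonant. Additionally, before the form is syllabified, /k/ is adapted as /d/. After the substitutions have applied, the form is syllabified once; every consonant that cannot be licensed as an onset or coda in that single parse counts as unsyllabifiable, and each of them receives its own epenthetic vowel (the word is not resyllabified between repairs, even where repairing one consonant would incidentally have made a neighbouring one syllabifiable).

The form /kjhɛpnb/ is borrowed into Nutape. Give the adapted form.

dəjəhɛpənəbə

Substitution: /k/ → /d/, giving /djhɛpnb/.
The consonants /d/, /j/, /p/, /n/, /b/ cannot be parsed into a legal (C)V(N) syllable (only a nasal (/m/, /n/, or /ŋ/) is licensed in coda position; onsets are limited to one consonant).
Each unlicensed consonant becomes the onset of a new syllable: /d/ → /də/, /j/ → /jə/, /p/ → /pə/, /n/ → /nə/, /b/ → /bə/.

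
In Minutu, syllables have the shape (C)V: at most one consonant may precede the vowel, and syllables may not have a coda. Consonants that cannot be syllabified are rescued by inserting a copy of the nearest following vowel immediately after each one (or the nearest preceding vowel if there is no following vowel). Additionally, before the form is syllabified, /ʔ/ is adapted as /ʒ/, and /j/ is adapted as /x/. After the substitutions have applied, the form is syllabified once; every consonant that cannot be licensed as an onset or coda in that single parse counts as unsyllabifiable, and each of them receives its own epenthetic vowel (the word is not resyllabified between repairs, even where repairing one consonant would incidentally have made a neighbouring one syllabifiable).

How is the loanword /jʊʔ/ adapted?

xʊʒʊ

Substitution: /j/ → /x/, /ʔ/ → /ʒ/, giving /xʊʒ/.
The consonants /ʒ/ cannot be parsed into a legal (C)V syllable (no codas are permitted; onsets are limited to one consonant).
Each unlicensed consonant becomes the onset of a new syllable: /ʒ/ → /ʒʊ/.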